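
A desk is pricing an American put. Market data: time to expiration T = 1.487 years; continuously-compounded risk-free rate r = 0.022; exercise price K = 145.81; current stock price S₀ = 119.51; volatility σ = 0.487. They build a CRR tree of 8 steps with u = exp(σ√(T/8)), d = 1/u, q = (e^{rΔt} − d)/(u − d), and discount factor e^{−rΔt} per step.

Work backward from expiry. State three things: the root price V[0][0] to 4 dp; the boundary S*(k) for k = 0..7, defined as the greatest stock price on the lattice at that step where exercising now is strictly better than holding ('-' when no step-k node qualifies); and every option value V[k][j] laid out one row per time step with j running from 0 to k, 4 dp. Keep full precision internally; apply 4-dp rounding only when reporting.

Δt=0.18588, u=1.23363, d=0.81062, q=0.45739, disc=e^(-rΔt)=0.99592
k=8 terminal: V=max(K-S,0) → 123.5296 111.9027 94.2083 67.2803 26.3000 0.0000 0.0000 0.0000 0.0000
k=7: j=0 S=27.4858 intr=118.3242 cont=117.7291 V=118.3242[EX]; j=1 S=41.8291 intr=103.9809 cont=103.3858 V=103.9809[EX]; j=2 S=63.6574 intr=82.1526 cont=81.5575 V=82.1526[EX]; j=3 S=96.8767 intr=48.9333 cont=48.3383 V=48.9333[EX]; j=4 S=147.4312 intr=0.0000 cont=14.2124 V=14.2124[hold]; j=5 S=224.3673 intr=0.0000 cont=0.0000 V=0.0000[hold]; j=6 S=341.4520 intr=0.0000 cont=0.0000 V=0.0000[hold]; j=7 S=519.6367 intr=0.0000 cont=0.0000 V=0.0000[hold]  S*(7)=96.8767
k=6: j=0 S=33.9073 intr=111.9027 cont=111.3076 V=111.9027[EX]; j=1 S=51.6017 intr=94.2083 cont=93.6133 V=94.2083[EX]; j=2 S=78.5297 intr=67.2803 cont=66.6852 V=67.2803[EX]; j=3 S=119.5100 intr=26.3000 cont=32.9175 V=32.9175[hold]; j=4 S=181.8756 intr=0.0000 cont=7.6804 V=7.6804[hold]; j=5 S=276.7863 intr=0.0000 cont=0.0000 V=0.0000[hold]; j=6 S=421.2255 intr=0.0000 cont=0.0000 V=0.0000[hold]  S*(6)=78.5297
k=5: j=0 S=41.8291 intr=103.9809 cont=103.3858 V=103.9809[EX]; j=1 S=63.6574 intr=82.1526 cont=81.5575 V=82.1526[EX]; j=2 S=96.8767 intr=48.9333 cont=51.3527 V=51.3527[hold]; j=3 S=147.4312 intr=0.0000 cont=21.2871 V=21.2871[hold]; j=4 S=224.3673 intr=0.0000 cont=4.1505 V=4.1505[hold]; j=5 S=341.4520 intr=0.0000 cont=0.0000 V=0.0000[hold]  S*(5)=63.6574
k=4: j=0 S=51.6017 intr=94.2083 cont=93.6133 V=94.2083[EX]; j=1 S=78.5297 intr=67.2803 cont=67.7873 V=67.7873[hold]; j=2 S=119.5100 intr=26.3000 cont=37.4476 V=37.4476[hold]; j=3 S=181.8756 intr=0.0000 cont=13.3941 V=13.3941[hold]; j=4 S=276.7863 intr=0.0000 cont=2.2429 V=2.2429[hold]  S*(4)=51.6017
k=3: j=0 S=63.6574 intr=82.1526 cont=81.7885 V=82.1526[EX]; j=1 S=96.8767 intr=48.9333 cont=53.6903 V=53.6903[hold]; j=2 S=147.4312 intr=0.0000 cont=26.3379 V=26.3379[hold]; j=3 S=224.3673 intr=0.0000 cont=8.2598 V=8.2598[hold]  S*(3)=63.6574
k=2: j=0 S=78.5297 intr=67.2803 cont=68.8521 V=68.8521[hold]; j=1 S=119.5100 intr=26.3000 cont=41.0116 V=41.0116[hold]; j=2 S=181.8756 intr=0.0000 cont=17.9955 V=17.9955[hold]  S*(2)=-
k=1: j=0 S=96.8767 intr=48.9333 cont=55.8892 V=55.8892[hold]; j=1 S=147.4312 intr=0.0000 cont=30.3599 V=30.3599[hold]  S*(1)=-
k=0: j=0 S=119.5100 intr=26.3000 cont=44.0319 V=44.0319[hold]  S*(0)=-

price = 44.0319
boundary = - - - 63.6574 51.6017 63.6574 78.5297 96.8767
tree:
44.0319
55.8892 30.3599
68.8521 41.0116 17.9955
82.1526 53.6903 26.3379 8.2598
94.2083 67.7873 37.4476 13.3941 2.2429
103.9809 82.1526 51.3527 21.2871 4.1505 0.0000
111.9027 94.2083 67.2803 32.9175 7.6804 0.0000 0.0000
118.3242 103.9809 82.1526 48.9333 14.2124 0.0000 0.0000 0.0000
123.5296 111.9027 94.2083 67.2803 26.3000 0.0000 0.0000 0.0000 0.0000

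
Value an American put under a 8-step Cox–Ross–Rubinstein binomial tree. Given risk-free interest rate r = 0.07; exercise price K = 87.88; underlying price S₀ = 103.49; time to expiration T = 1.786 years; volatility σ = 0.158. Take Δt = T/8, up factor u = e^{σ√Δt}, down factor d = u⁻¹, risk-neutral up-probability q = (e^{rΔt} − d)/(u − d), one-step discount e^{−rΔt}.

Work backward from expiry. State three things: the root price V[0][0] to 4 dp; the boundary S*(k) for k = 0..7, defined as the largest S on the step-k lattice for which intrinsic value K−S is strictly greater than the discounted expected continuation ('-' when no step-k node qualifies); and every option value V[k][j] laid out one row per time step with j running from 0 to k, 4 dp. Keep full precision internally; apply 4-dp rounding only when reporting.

params: Δt=0.22325 u=1.07751 d=0.92806 q=0.58674 e^(-rΔt)=0.98449
t_8 payoffs: 30.9260 21.7547 11.1065 0.0000 0.0000 0.0000 0.0000 0.0000 0.0000
t_7: node(7,0) S=61.3685 payoff=26.5115 vs cont=25.1488 → 26.5115 [stop]  node(7,1) S=71.2507 payoff=16.6293 vs cont=15.2666 → 16.6293 [stop]  node(7,2) S=82.7243 payoff=5.1557 vs cont=4.5188 → 5.1557 [stop]  node(7,3) S=96.0454 payoff=0.0000 vs cont=0.0000 → 0.0000 [wait]  node(7,4) S=111.5116 payoff=0.0000 vs cont=0.0000 → 0.0000 [wait]  node(7,5) S=129.4684 payoff=0.0000 vs cont=0.0000 → 0.0000 [wait]  node(7,6) S=150.3168 payoff=0.0000 vs cont=0.0000 → 0.0000 [wait]  node(7,7) S=174.5223 payoff=0.0000 vs cont=0.0000 → 0.0000 [wait]  ⇒ S*(7)=82.7243
t_6: node(6,0) S=66.1253 payoff=21.7547 vs cont=20.3920 → 21.7547 [stop]  node(6,1) S=76.7735 payoff=11.1065 vs cont=9.7439 → 11.1065 [stop]  node(6,2) S=89.1363 payoff=0.0000 vs cont=2.0976 → 2.0976 [wait]  node(6,3) S=103.4900 payoff=0.0000 vs cont=0.0000 → 0.0000 [wait]  node(6,4) S=120.1550 payoff=0.0000 vs cont=0.0000 → 0.0000 [wait]  node(6,5) S=139.5037 payoff=0.0000 vs cont=0.0000 → 0.0000 [wait]  node(6,6) S=161.9680 payoff=0.0000 vs cont=0.0000 → 0.0000 [wait]  ⇒ S*(6)=76.7735
t_5: node(5,0) S=71.2507 payoff=16.6293 vs cont=15.2666 → 16.6293 [stop]  node(5,1) S=82.7243 payoff=5.1557 vs cont=5.7304 → 5.7304 [wait]  node(5,2) S=96.0454 payoff=0.0000 vs cont=0.8534 → 0.8534 [wait]  node(5,3) S=111.5116 payoff=0.0000 vs cont=0.0000 → 0.0000 [wait]  node(5,4) S=129.4684 payoff=0.0000 vs cont=0.0000 → 0.0000 [wait]  node(5,5) S=150.3168 payoff=0.0000 vs cont=0.0000 → 0.0000 [wait]  ⇒ S*(5)=71.2507
t_4: node(4,0) S=76.7735 payoff=11.1065 vs cont=10.0758 → 11.1065 [stop]  node(4,1) S=89.1363 payoff=0.0000 vs cont=2.8244 → 2.8244 [wait]  node(4,2) S=103.4900 payoff=0.0000 vs cont=0.3472 → 0.3472 [wait]  node(4,3) S=120.1550 payoff=0.0000 vs cont=0.0000 → 0.0000 [wait]  node(4,4) S=139.5037 payoff=0.0000 vs cont=0.0000 → 0.0000 [wait]  ⇒ S*(4)=76.7735
t_3: node(3,0) S=82.7243 payoff=5.1557 vs cont=6.1503 → 6.1503 [wait]  node(3,1) S=96.0454 payoff=0.0000 vs cont=1.3497 → 1.3497 [wait]  node(3,2) S=111.5116 payoff=0.0000 vs cont=0.1413 → 0.1413 [wait]  node(3,3) S=129.4684 payoff=0.0000 vs cont=0.0000 → 0.0000 [wait]  ⇒ S*(3)=-
t_2: node(2,0) S=89.1363 payoff=0.0000 vs cont=3.2819 → 3.2819 [wait]  node(2,1) S=103.4900 payoff=0.0000 vs cont=0.6307 → 0.6307 [wait]  node(2,2) S=120.1550 payoff=0.0000 vs cont=0.0575 → 0.0575 [wait]  ⇒ S*(2)=-
t_1: node(1,0) S=96.0454 payoff=0.0000 vs cont=1.6996 → 1.6996 [wait]  node(1,1) S=111.5116 payoff=0.0000 vs cont=0.2898 → 0.2898 [wait]  ⇒ S*(1)=-
t_0: node(0,0) S=103.4900 payoff=0.0000 vs cont=0.8589 → 0.8589 [wait]  ⇒ S*(0)=-

price = 0.8589
boundary = - - - - 76.7735 71.2507 76.7735 82.7243
tree:
0.8589
1.6996 0.2898
3.2819 0.6307 0.0575
6.1503 1.3497 0.1413 0.0000
11.1065 2.8244 0.3472 0.0000 0.0000
16.6293 5.7304 0.8534 0.0000 0.0000 0.0000
21.7547 11.1065 2.0976 0.0000 0.0000 0.0000 0.0000
26.5115 16.6293 5.1557 0.0000 0.0000 0.0000 0.0000 0.0000
30.9260 21.7547 11.1065 0.0000 0.0000 0.0000 0.0000 0.0000 0.0000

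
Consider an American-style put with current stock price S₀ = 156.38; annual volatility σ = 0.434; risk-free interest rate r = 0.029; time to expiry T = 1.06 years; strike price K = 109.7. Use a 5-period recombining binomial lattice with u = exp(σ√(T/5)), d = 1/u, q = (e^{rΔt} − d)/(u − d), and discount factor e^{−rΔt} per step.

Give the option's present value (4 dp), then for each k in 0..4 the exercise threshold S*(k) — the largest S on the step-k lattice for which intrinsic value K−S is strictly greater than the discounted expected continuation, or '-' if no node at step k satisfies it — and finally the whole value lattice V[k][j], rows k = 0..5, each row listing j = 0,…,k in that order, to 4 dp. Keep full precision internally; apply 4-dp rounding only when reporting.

price = 6.6473
boundary = - - - - 70.3143
tree:
6.6473
10.8613 1.8974
17.3358 3.5720 0.0000
26.7786 6.7246 0.0000 0.0000
39.3857 12.6596 0.0000 0.0000 0.0000
52.1217 23.8327 0.0000 0.0000 0.0000 0.0000

Δt=0.21200  u=1.22119  d=0.81887  q=0.46554  discount=0.99387
step 5 (expiry): payoffs max(K−S,0) = 52.1217 23.8327 0.0000 0.0000 0.0000 0.0000
step 4: (k=4,j=0): S=70.3143, (K−S)⁺=39.3857, hold=38.7134 ⇒ V=39.3857 exercise | (k=4,j=1): S=104.8606, (K−S)⁺=4.8394, hold=12.6596 ⇒ V=12.6596 continue | (k=4,j=2): S=156.3800, (K−S)⁺=0.0000, hold=0.0000 ⇒ V=0.0000 continue | (k=4,j=3): S=233.2116, (K−S)⁺=0.0000, hold=0.0000 ⇒ V=0.0000 continue | (k=4,j=4): S=347.7916, (K−S)⁺=0.0000, hold=0.0000 ⇒ V=0.0000 continue  boundary S*=70.3143
step 3: (k=3,j=0): S=85.8673, (K−S)⁺=23.8327, hold=26.7786 ⇒ V=26.7786 continue | (k=3,j=1): S=128.0551, (K−S)⁺=0.0000, hold=6.7246 ⇒ V=6.7246 continue | (k=3,j=2): S=190.9702, (K−S)⁺=0.0000, hold=0.0000 ⇒ V=0.0000 continue | (k=3,j=3): S=284.7965, (K−S)⁺=0.0000, hold=0.0000 ⇒ V=0.0000 continue  boundary S*=-
step 2: (k=2,j=0): S=104.8606, (K−S)⁺=4.8394, hold=17.3358 ⇒ V=17.3358 continue | (k=2,j=1): S=156.3800, (K−S)⁺=0.0000, hold=3.5720 ⇒ V=3.5720 continue | (k=2,j=2): S=233.2116, (K−S)⁺=0.0000, hold=0.0000 ⇒ V=0.0000 continue  boundary S*=-
step 1: (k=1,j=0): S=128.0551, (K−S)⁺=0.0000, hold=10.8613 ⇒ V=10.8613 continue | (k=1,j=1): S=190.9702, (K−S)⁺=0.0000, hold=1.8974 ⇒ V=1.8974 continue  boundary S*=-
step 0: (k=0,j=0): S=156.3800, (K−S)⁺=0.0000, hold=6.6473 ⇒ V=6.6473 continue  boundary S*=-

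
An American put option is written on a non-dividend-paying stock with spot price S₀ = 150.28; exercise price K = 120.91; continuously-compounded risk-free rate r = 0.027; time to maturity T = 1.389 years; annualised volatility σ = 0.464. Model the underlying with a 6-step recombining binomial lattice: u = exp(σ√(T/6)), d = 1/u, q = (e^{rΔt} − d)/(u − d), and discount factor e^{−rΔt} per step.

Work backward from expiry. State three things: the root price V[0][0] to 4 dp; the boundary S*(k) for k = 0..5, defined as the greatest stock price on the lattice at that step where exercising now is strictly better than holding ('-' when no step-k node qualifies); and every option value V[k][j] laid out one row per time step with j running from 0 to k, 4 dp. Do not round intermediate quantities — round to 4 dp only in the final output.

params: Δt=0.23150 u=1.25013 d=0.79991 q=0.45834 e^(-rΔt)=0.99377
t_6 payoffs: 81.5404 59.3818 24.7515 0.0000 0.0000 0.0000 0.0000
t_5: node(5,0) S=49.2173 payoff=71.6927 vs cont=70.9393 → 71.6927 [stop]  node(5,1) S=76.9186 payoff=43.9914 vs cont=43.2381 → 43.9914 [stop]  node(5,2) S=120.2111 payoff=0.6989 vs cont=13.3232 → 13.3232 [wait]  node(5,3) S=187.8702 payoff=0.0000 vs cont=0.0000 → 0.0000 [wait]  node(5,4) S=293.6103 payoff=0.0000 vs cont=0.0000 → 0.0000 [wait]  node(5,5) S=458.8647 payoff=0.0000 vs cont=0.0000 → 0.0000 [wait]  ⇒ S*(5)=76.9186
t_4: node(4,0) S=61.5282 payoff=59.3818 vs cont=58.6284 → 59.3818 [stop]  node(4,1) S=96.1585 payoff=24.7515 vs cont=29.7483 → 29.7483 [wait]  node(4,2) S=150.2800 payoff=0.0000 vs cont=7.1716 → 7.1716 [wait]  node(4,3) S=234.8630 payoff=0.0000 vs cont=0.0000 → 0.0000 [wait]  node(4,4) S=367.0523 payoff=0.0000 vs cont=0.0000 → 0.0000 [wait]  ⇒ S*(4)=61.5282
t_3: node(3,0) S=76.9186 payoff=43.9914 vs cont=45.5141 → 45.5141 [wait]  node(3,1) S=120.2111 payoff=0.6989 vs cont=19.2795 → 19.2795 [wait]  node(3,2) S=187.8702 payoff=0.0000 vs cont=3.8603 → 3.8603 [wait]  node(3,3) S=293.6103 payoff=0.0000 vs cont=0.0000 → 0.0000 [wait]  ⇒ S*(3)=-
t_2: node(2,0) S=96.1585 payoff=24.7515 vs cont=33.2809 → 33.2809 [wait]  node(2,1) S=150.2800 payoff=0.0000 vs cont=12.1361 → 12.1361 [wait]  node(2,2) S=234.8630 payoff=0.0000 vs cont=2.0780 → 2.0780 [wait]  ⇒ S*(2)=-
t_1: node(1,0) S=120.2111 payoff=0.6989 vs cont=23.4423 → 23.4423 [wait]  node(1,1) S=187.8702 payoff=0.0000 vs cont=7.4791 → 7.4791 [wait]  ⇒ S*(1)=-
t_0: node(0,0) S=150.2800 payoff=0.0000 vs cont=16.0252 → 16.0252 [wait]  ⇒ S*(0)=-

price = 16.0252
boundary = - - - - 61.5282 76.9186
tree:
16.0252
23.4423 7.4791
33.2809 12.1361 2.0780
45.5141 19.2795 3.8603 0.0000
59.3818 29.7483 7.1716 0.0000 0.0000
71.6927 43.9914 13.3232 0.0000 0.0000 0.0000
81.5404 59.3818 24.7515 0.0000 0.0000 0.0000 0.0000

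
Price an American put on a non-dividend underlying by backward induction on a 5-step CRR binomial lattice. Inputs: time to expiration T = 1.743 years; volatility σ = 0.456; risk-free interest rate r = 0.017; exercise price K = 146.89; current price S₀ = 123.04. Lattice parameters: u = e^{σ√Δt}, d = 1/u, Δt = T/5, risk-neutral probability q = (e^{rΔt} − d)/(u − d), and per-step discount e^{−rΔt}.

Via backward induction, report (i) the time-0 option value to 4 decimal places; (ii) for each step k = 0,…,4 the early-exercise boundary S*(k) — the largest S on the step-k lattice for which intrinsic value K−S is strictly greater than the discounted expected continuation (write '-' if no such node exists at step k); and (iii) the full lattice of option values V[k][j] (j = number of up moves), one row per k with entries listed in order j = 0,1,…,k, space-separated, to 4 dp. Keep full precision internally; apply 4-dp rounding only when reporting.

Δt=0.34860, u=1.30896, d=0.76397, q=0.44400, disc=e^(-rΔt)=0.99409
k=5 terminal: V=max(K-S,0) → 114.8705 92.0286 52.8917 0.0000 0.0000 0.0000
k=4: j=0 S=41.9122 intr=104.9778 cont=104.1099 V=104.9778[EX]; j=1 S=71.8114 intr=75.0786 cont=74.2107 V=75.0786[EX]; j=2 S=123.0400 intr=23.8500 cont=29.2340 V=29.2340[hold]; j=3 S=210.8139 intr=0.0000 cont=0.0000 V=0.0000[hold]; j=4 S=361.2037 intr=0.0000 cont=0.0000 V=0.0000[hold]  S*(4)=71.8114
k=3: j=0 S=54.8614 intr=92.0286 cont=91.1607 V=92.0286[EX]; j=1 S=93.9983 intr=52.8917 cont=54.4002 V=54.4002[hold]; j=2 S=161.0545 intr=0.0000 cont=16.1580 V=16.1580[hold]; j=3 S=275.9470 intr=0.0000 cont=0.0000 V=0.0000[hold]  S*(3)=54.8614
k=2: j=0 S=71.8114 intr=75.0786 cont=74.8765 V=75.0786[EX]; j=1 S=123.0400 intr=23.8500 cont=37.1995 V=37.1995[hold]; j=2 S=210.8139 intr=0.0000 cont=8.9307 V=8.9307[hold]  S*(2)=71.8114
k=1: j=0 S=93.9983 intr=52.8917 cont=57.9160 V=57.9160[hold]; j=1 S=161.0545 intr=0.0000 cont=24.5025 V=24.5025[hold]  S*(1)=-
k=0: j=0 S=123.0400 intr=23.8500 cont=42.8258 V=42.8258[hold]  S*(0)=-

price = 42.8258
boundary = - - 71.8114 54.8614 71.8114
tree:
42.8258
57.9160 24.5025
75.0786 37.1995 8.9307
92.0286 54.4002 16.1580 0.0000
104.9778 75.0786 29.2340 0.0000 0.0000
114.8705 92.0286 52.8917 0.0000 0.0000 0.0000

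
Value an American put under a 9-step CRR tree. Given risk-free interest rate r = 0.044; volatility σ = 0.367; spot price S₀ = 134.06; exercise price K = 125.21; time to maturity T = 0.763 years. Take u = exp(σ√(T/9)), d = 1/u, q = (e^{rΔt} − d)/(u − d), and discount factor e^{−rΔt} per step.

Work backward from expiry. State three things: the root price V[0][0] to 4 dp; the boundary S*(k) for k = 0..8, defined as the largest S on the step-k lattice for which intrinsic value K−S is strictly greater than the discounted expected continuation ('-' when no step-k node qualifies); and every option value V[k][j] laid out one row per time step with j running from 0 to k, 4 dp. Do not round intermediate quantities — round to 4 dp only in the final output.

Δt=0.08478, u=1.11278, d=0.89865, q=0.49076, disc=e^(-rΔt)=0.99628
k=9 terminal: V=max(K-S,0) → 73.9677 61.7581 46.6394 27.9183 4.7365 0.0000 0.0000 0.0000 0.0000 0.0000
k=8: j=0 S=57.0212 intr=68.1888 cont=67.7226 V=68.1888[EX]; j=1 S=70.6077 intr=54.6023 cont=54.1361 V=54.6023[EX]; j=2 S=87.4315 intr=37.7785 cont=37.3123 V=37.7785[EX]; j=3 S=108.2639 intr=16.9461 cont=16.4799 V=16.9461[EX]; j=4 S=134.0600 intr=0.0000 cont=2.4030 V=2.4030[hold]; j=5 S=166.0026 intr=0.0000 cont=0.0000 V=0.0000[hold]; j=6 S=205.5562 intr=0.0000 cont=0.0000 V=0.0000[hold]; j=7 S=254.5343 intr=0.0000 cont=0.0000 V=0.0000[hold]; j=8 S=315.1824 intr=0.0000 cont=0.0000 V=0.0000[hold]  S*(8)=108.2639
k=7: j=0 S=63.4519 intr=61.7581 cont=61.2920 V=61.7581[EX]; j=1 S=78.5706 intr=46.6394 cont=46.1732 V=46.6394[EX]; j=2 S=97.2917 intr=27.9183 cont=27.4521 V=27.9183[EX]; j=3 S=120.4735 intr=4.7365 cont=9.7724 V=9.7724[hold]; j=4 S=149.1788 intr=0.0000 cont=1.2192 V=1.2192[hold]; j=5 S=184.7238 intr=0.0000 cont=0.0000 V=0.0000[hold]; j=6 S=228.7381 intr=0.0000 cont=0.0000 V=0.0000[hold]; j=7 S=283.2397 intr=0.0000 cont=0.0000 V=0.0000[hold]  S*(7)=97.2917
k=6: j=0 S=70.6077 intr=54.6023 cont=54.1361 V=54.6023[EX]; j=1 S=87.4315 intr=37.7785 cont=37.3123 V=37.7785[EX]; j=2 S=108.2639 intr=16.9461 cont=18.9422 V=18.9422[hold]; j=3 S=134.0600 intr=0.0000 cont=5.5540 V=5.5540[hold]; j=4 S=166.0026 intr=0.0000 cont=0.6185 V=0.6185[hold]; j=5 S=205.5562 intr=0.0000 cont=0.0000 V=0.0000[hold]; j=6 S=254.5343 intr=0.0000 cont=0.0000 V=0.0000[hold]  S*(6)=87.4315
k=5: j=0 S=78.5706 intr=46.6394 cont=46.1732 V=46.6394[EX]; j=1 S=97.2917 intr=27.9183 cont=28.4281 V=28.4281[hold]; j=2 S=120.4735 intr=4.7365 cont=12.3257 V=12.3257[hold]; j=3 S=149.1788 intr=0.0000 cont=3.1202 V=3.1202[hold]; j=4 S=184.7238 intr=0.0000 cont=0.3138 V=0.3138[hold]; j=5 S=228.7381 intr=0.0000 cont=0.0000 V=0.0000[hold]  S*(5)=78.5706
k=4: j=0 S=87.4315 intr=37.7785 cont=37.5616 V=37.7785[EX]; j=1 S=108.2639 intr=16.9461 cont=20.4492 V=20.4492[hold]; j=2 S=134.0600 intr=0.0000 cont=7.7789 V=7.7789[hold]; j=3 S=166.0026 intr=0.0000 cont=1.7364 V=1.7364[hold]; j=4 S=205.5562 intr=0.0000 cont=0.1592 V=0.1592[hold]  S*(4)=87.4315
k=3: j=0 S=97.2917 intr=27.9183 cont=29.1649 V=29.1649[hold]; j=1 S=120.4735 intr=4.7365 cont=14.1780 V=14.1780[hold]; j=2 S=149.1788 intr=0.0000 cont=4.7955 V=4.7955[hold]; j=3 S=184.7238 intr=0.0000 cont=0.9588 V=0.9588[hold]  S*(3)=-
k=2: j=0 S=108.2639 intr=16.9461 cont=21.7287 V=21.7287[hold]; j=1 S=134.0600 intr=0.0000 cont=9.5378 V=9.5378[hold]; j=2 S=166.0026 intr=0.0000 cont=2.9018 V=2.9018[hold]  S*(2)=-
k=1: j=0 S=120.4735 intr=4.7365 cont=15.6872 V=15.6872[hold]; j=1 S=149.1788 intr=0.0000 cont=6.2577 V=6.2577[hold]  S*(1)=-
k=0: j=0 S=134.0600 intr=0.0000 cont=11.0184 V=11.0184[hold]  S*(0)=-

price = 11.0184
boundary = - - - - 87.4315 78.5706 87.4315 97.2917 108.2639
tree:
11.0184
15.6872 6.2577
21.7287 9.5378 2.9018
29.1649 14.1780 4.7955 0.9588
37.7785 20.4492 7.7789 1.7364 0.1592
46.6394 28.4281 12.3257 3.1202 0.3138 0.0000
54.6023 37.7785 18.9422 5.5540 0.6185 0.0000 0.0000
61.7581 46.6394 27.9183 9.7724 1.2192 0.0000 0.0000 0.0000
68.1888 54.6023 37.7785 16.9461 2.4030 0.0000 0.0000 0.0000 0.0000
73.9677 61.7581 46.6394 27.9183 4.7365 0.0000 0.0000 0.0000 0.0000 0.0000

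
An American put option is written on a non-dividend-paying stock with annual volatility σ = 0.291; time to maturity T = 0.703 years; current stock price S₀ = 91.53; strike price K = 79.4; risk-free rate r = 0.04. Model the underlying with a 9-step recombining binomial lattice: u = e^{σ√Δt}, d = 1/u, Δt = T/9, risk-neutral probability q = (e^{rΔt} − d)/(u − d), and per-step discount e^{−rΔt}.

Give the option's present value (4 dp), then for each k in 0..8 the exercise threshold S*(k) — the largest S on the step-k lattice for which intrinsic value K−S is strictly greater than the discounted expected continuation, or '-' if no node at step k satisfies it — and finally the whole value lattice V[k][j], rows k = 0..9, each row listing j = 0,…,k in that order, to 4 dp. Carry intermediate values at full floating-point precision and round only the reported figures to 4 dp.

price = 3.1166
boundary = - - - - - 60.9478 56.1872 60.9478 66.1118
tree:
3.1166
4.7223 1.5233
6.9753 2.4890 0.5629
10.0019 3.9791 1.0079 0.1194
13.8559 6.1936 1.7797 0.2391 0.0000
18.4522 9.3262 3.0861 0.4786 0.0000 0.0000
23.2128 13.4687 5.2239 0.9582 0.0000 0.0000 0.0000
27.6016 18.4522 8.5476 1.9181 0.0000 0.0000 0.0000 0.0000
31.6476 23.2128 13.2882 3.8398 0.0000 0.0000 0.0000 0.0000 0.0000
35.3776 27.6016 18.4522 7.6866 0.0000 0.0000 0.0000 0.0000 0.0000 0.0000

Δt=0.07811, u=1.08473, d=0.92189, q=0.49890, disc=e^(-rΔt)=0.99688
k=9 terminal: V=max(K-S,0) → 35.3776 27.6016 18.4522 7.6866 0.0000 0.0000 0.0000 0.0000 0.0000 0.0000
k=8: j=0 S=47.7524 intr=31.6476 cont=31.3999 V=31.6476[EX]; j=1 S=56.1872 intr=23.2128 cont=22.9651 V=23.2128[EX]; j=2 S=66.1118 intr=13.2882 cont=13.0405 V=13.2882[EX]; j=3 S=77.7896 intr=1.6104 cont=3.8398 V=3.8398[hold]; j=4 S=91.5300 intr=0.0000 cont=0.0000 V=0.0000[hold]; j=5 S=107.6975 intr=0.0000 cont=0.0000 V=0.0000[hold]; j=6 S=126.7207 intr=0.0000 cont=0.0000 V=0.0000[hold]; j=7 S=149.1042 intr=0.0000 cont=0.0000 V=0.0000[hold]; j=8 S=175.4413 intr=0.0000 cont=0.0000 V=0.0000[hold]  S*(8)=66.1118
k=7: j=0 S=51.7984 intr=27.6016 cont=27.3539 V=27.6016[EX]; j=1 S=60.9478 intr=18.4522 cont=18.2045 V=18.4522[EX]; j=2 S=71.7134 intr=7.6866 cont=8.5476 V=8.5476[hold]; j=3 S=84.3806 intr=0.0000 cont=1.9181 V=1.9181[hold]; j=4 S=99.2852 intr=0.0000 cont=0.0000 V=0.0000[hold]; j=5 S=116.8225 intr=0.0000 cont=0.0000 V=0.0000[hold]; j=6 S=137.4576 intr=0.0000 cont=0.0000 V=0.0000[hold]; j=7 S=161.7376 intr=0.0000 cont=0.0000 V=0.0000[hold]  S*(7)=60.9478
k=6: j=0 S=56.1872 intr=23.2128 cont=22.9651 V=23.2128[EX]; j=1 S=66.1118 intr=13.2882 cont=13.4687 V=13.4687[hold]; j=2 S=77.7896 intr=1.6104 cont=5.2239 V=5.2239[hold]; j=3 S=91.5300 intr=0.0000 cont=0.9582 V=0.9582[hold]; j=4 S=107.6975 intr=0.0000 cont=0.0000 V=0.0000[hold]; j=5 S=126.7207 intr=0.0000 cont=0.0000 V=0.0000[hold]; j=6 S=149.1042 intr=0.0000 cont=0.0000 V=0.0000[hold]  S*(6)=56.1872
k=5: j=0 S=60.9478 intr=18.4522 cont=18.2943 V=18.4522[EX]; j=1 S=71.7134 intr=7.6866 cont=9.3262 V=9.3262[hold]; j=2 S=84.3806 intr=0.0000 cont=3.0861 V=3.0861[hold]; j=3 S=99.2852 intr=0.0000 cont=0.4786 V=0.4786[hold]; j=4 S=116.8225 intr=0.0000 cont=0.0000 V=0.0000[hold]; j=5 S=137.4576 intr=0.0000 cont=0.0000 V=0.0000[hold]  S*(5)=60.9478
k=4: j=0 S=66.1118 intr=13.2882 cont=13.8559 V=13.8559[hold]; j=1 S=77.7896 intr=1.6104 cont=6.1936 V=6.1936[hold]; j=2 S=91.5300 intr=0.0000 cont=1.7797 V=1.7797[hold]; j=3 S=107.6975 intr=0.0000 cont=0.2391 V=0.2391[hold]; j=4 S=126.7207 intr=0.0000 cont=0.0000 V=0.0000[hold]  S*(4)=-
k=3: j=0 S=71.7134 intr=7.6866 cont=10.0019 V=10.0019[hold]; j=1 S=84.3806 intr=0.0000 cont=3.9791 V=3.9791[hold]; j=2 S=99.2852 intr=0.0000 cont=1.0079 V=1.0079[hold]; j=3 S=116.8225 intr=0.0000 cont=0.1194 V=0.1194[hold]  S*(3)=-
k=2: j=0 S=77.7896 intr=1.6104 cont=6.9753 V=6.9753[hold]; j=1 S=91.5300 intr=0.0000 cont=2.4890 V=2.4890[hold]; j=2 S=107.6975 intr=0.0000 cont=0.5629 V=0.5629[hold]  S*(2)=-
k=1: j=0 S=84.3806 intr=0.0000 cont=4.7223 V=4.7223[hold]; j=1 S=99.2852 intr=0.0000 cont=1.5233 V=1.5233[hold]  S*(1)=-
k=0: j=0 S=91.5300 intr=0.0000 cont=3.1166 V=3.1166[hold]  S*(0)=-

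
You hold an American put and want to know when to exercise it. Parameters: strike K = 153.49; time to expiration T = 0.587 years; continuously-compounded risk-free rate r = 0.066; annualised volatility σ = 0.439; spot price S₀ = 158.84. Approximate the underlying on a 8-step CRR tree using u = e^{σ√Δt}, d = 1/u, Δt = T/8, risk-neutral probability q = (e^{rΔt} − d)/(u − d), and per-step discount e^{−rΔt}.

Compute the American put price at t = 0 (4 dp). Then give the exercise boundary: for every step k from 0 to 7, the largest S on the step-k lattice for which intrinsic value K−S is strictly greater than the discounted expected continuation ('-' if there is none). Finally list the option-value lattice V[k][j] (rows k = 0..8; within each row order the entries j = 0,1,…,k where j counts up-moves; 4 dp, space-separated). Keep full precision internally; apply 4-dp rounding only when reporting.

Δt=0.07337, u=1.12627, d=0.88788, q=0.49067, disc=e^(-rΔt)=0.99517
k=8 terminal: V=max(K-S,0) → 92.1414 75.6696 54.7752 28.2707 0.0000 0.0000 0.0000 0.0000 0.0000
k=7: j=0 S=69.0954 intr=84.3946 cont=83.6530 V=84.3946[EX]; j=1 S=87.6472 intr=65.8428 cont=65.1013 V=65.8428[EX]; j=2 S=111.1800 intr=42.3100 cont=41.5684 V=42.3100[EX]; j=3 S=141.0313 intr=12.4587 cont=14.3296 V=14.3296[hold]; j=4 S=178.8975 intr=0.0000 cont=0.0000 V=0.0000[hold]; j=5 S=226.9305 intr=0.0000 cont=0.0000 V=0.0000[hold]; j=6 S=287.8602 intr=0.0000 cont=0.0000 V=0.0000[hold]; j=7 S=365.1492 intr=0.0000 cont=0.0000 V=0.0000[hold]  S*(7)=111.1800
k=6: j=0 S=77.8204 intr=75.6696 cont=74.9280 V=75.6696[EX]; j=1 S=98.7148 intr=54.7752 cont=54.0336 V=54.7752[EX]; j=2 S=125.2193 intr=28.2707 cont=28.4428 V=28.4428[hold]; j=3 S=158.8400 intr=0.0000 cont=7.2632 V=7.2632[hold]; j=4 S=201.4877 intr=0.0000 cont=0.0000 V=0.0000[hold]; j=5 S=255.5861 intr=0.0000 cont=0.0000 V=0.0000[hold]; j=6 S=324.2097 intr=0.0000 cont=0.0000 V=0.0000[hold]  S*(6)=98.7148
k=5: j=0 S=87.6472 intr=65.8428 cont=65.1013 V=65.8428[EX]; j=1 S=111.1800 intr=42.3100 cont=41.6525 V=42.3100[EX]; j=2 S=141.0313 intr=12.4587 cont=17.9634 V=17.9634[hold]; j=3 S=178.8975 intr=0.0000 cont=3.6815 V=3.6815[hold]; j=4 S=226.9305 intr=0.0000 cont=0.0000 V=0.0000[hold]; j=5 S=287.8602 intr=0.0000 cont=0.0000 V=0.0000[hold]  S*(5)=111.1800
k=4: j=0 S=98.7148 intr=54.7752 cont=54.0336 V=54.7752[EX]; j=1 S=125.2193 intr=28.2707 cont=30.2172 V=30.2172[hold]; j=2 S=158.8400 intr=0.0000 cont=10.9028 V=10.9028[hold]; j=3 S=201.4877 intr=0.0000 cont=1.8660 V=1.8660[hold]; j=4 S=255.5861 intr=0.0000 cont=0.0000 V=0.0000[hold]  S*(4)=98.7148
k=3: j=0 S=111.1800 intr=42.3100 cont=42.5189 V=42.5189[hold]; j=1 S=141.0313 intr=12.4587 cont=20.6400 V=20.6400[hold]; j=2 S=178.8975 intr=0.0000 cont=6.4375 V=6.4375[hold]; j=3 S=226.9305 intr=0.0000 cont=0.9458 V=0.9458[hold]  S*(3)=-
k=2: j=0 S=125.2193 intr=28.2707 cont=31.6300 V=31.6300[hold]; j=1 S=158.8400 intr=0.0000 cont=13.6052 V=13.6052[hold]; j=2 S=201.4877 intr=0.0000 cont=3.7248 V=3.7248[hold]  S*(2)=-
k=1: j=0 S=141.0313 intr=12.4587 cont=22.6757 V=22.6757[hold]; j=1 S=178.8975 intr=0.0000 cont=8.7149 V=8.7149[hold]  S*(1)=-
k=0: j=0 S=158.8400 intr=0.0000 cont=15.7491 V=15.7491[hold]  S*(0)=-

price = 15.7491
boundary = - - - - 98.7148 111.1800 98.7148 111.1800
tree:
15.7491
22.6757 8.7149
31.6300 13.6052 3.7248
42.5189 20.6400 6.4375 0.9458
54.7752 30.2172 10.9028 1.8660 0.0000
65.8428 42.3100 17.9634 3.6815 0.0000 0.0000
75.6696 54.7752 28.4428 7.2632 0.0000 0.0000 0.0000
84.3946 65.8428 42.3100 14.3296 0.0000 0.0000 0.0000 0.0000
92.1414 75.6696 54.7752 28.2707 0.0000 0.0000 0.0000 0.0000 0.0000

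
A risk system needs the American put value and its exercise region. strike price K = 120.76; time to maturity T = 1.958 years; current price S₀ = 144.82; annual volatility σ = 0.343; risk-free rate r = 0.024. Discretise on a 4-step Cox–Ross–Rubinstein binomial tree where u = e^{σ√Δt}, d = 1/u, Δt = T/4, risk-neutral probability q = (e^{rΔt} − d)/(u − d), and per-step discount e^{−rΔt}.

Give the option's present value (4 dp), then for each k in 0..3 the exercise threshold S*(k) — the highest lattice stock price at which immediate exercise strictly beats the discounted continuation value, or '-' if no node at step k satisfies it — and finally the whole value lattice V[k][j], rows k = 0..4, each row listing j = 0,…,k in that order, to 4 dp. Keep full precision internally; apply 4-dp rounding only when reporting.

price = 13.7982
boundary = - - - 70.4962
tree:
13.7982
22.0767 4.6122
34.1602 8.7176 0.0000
50.2638 16.4772 0.0000 0.0000
65.3045 31.1438 0.0000 0.0000 0.0000

params: Δt=0.48950 u=1.27122 d=0.78665 q=0.46468 e^(-rΔt)=0.98832
t_4 payoffs: 65.3045 31.1438 0.0000 0.0000 0.0000
t_3: node(3,0) S=70.4962 payoff=50.2638 vs cont=48.8534 → 50.2638 [stop]  node(3,1) S=113.9220 payoff=6.8380 vs cont=16.4772 → 16.4772 [wait]  node(3,2) S=184.0982 payoff=0.0000 vs cont=0.0000 → 0.0000 [wait]  node(3,3) S=297.5029 payoff=0.0000 vs cont=0.0000 → 0.0000 [wait]  ⇒ S*(3)=70.4962
t_2: node(2,0) S=89.6162 payoff=31.1438 vs cont=34.1602 → 34.1602 [wait]  node(2,1) S=144.8200 payoff=0.0000 vs cont=8.7176 → 8.7176 [wait]  node(2,2) S=234.0293 payoff=0.0000 vs cont=0.0000 → 0.0000 [wait]  ⇒ S*(2)=-
t_1: node(1,0) S=113.9220 payoff=6.8380 vs cont=22.0767 → 22.0767 [wait]  node(1,1) S=184.0982 payoff=0.0000 vs cont=4.6122 → 4.6122 [wait]  ⇒ S*(1)=-
t_0: node(0,0) S=144.8200 payoff=0.0000 vs cont=13.7982 → 13.7982 [wait]  ⇒ S*(0)=-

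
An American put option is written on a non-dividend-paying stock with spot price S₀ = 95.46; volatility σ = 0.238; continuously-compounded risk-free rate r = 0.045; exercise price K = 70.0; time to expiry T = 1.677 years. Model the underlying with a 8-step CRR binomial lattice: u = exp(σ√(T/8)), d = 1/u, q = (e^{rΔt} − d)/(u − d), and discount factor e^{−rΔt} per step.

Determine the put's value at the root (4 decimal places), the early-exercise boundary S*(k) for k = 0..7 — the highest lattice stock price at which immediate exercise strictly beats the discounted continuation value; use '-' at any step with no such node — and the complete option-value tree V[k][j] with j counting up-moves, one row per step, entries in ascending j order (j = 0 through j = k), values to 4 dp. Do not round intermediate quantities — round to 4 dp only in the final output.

Δt=0.20963  u=1.11513  d=0.89676  q=0.51619  discount=0.99061
step 8 (expiry): payoffs max(K−S,0) = 30.0765 20.3549 8.2659 0.0000 0.0000 0.0000 0.0000 0.0000 0.0000
step 7: (k=7,j=0): S=44.5197, (K−S)⁺=25.4803, hold=24.8231 ⇒ V=25.4803 exercise | (k=7,j=1): S=55.3606, (K−S)⁺=14.6394, hold=13.9822 ⇒ V=14.6394 exercise | (k=7,j=2): S=68.8413, (K−S)⁺=1.1587, hold=3.9616 ⇒ V=3.9616 continue | (k=7,j=3): S=85.6046, (K−S)⁺=0.0000, hold=0.0000 ⇒ V=0.0000 continue | (k=7,j=4): S=106.4500, (K−S)⁺=0.0000, hold=0.0000 ⇒ V=0.0000 continue | (k=7,j=5): S=132.3713, (K−S)⁺=0.0000, hold=0.0000 ⇒ V=0.0000 continue | (k=7,j=6): S=164.6047, (K−S)⁺=0.0000, hold=0.0000 ⇒ V=0.0000 continue | (k=7,j=7): S=204.6871, (K−S)⁺=0.0000, hold=0.0000 ⇒ V=0.0000 continue  boundary S*=55.3606
step 6: (k=6,j=0): S=49.6451, (K−S)⁺=20.3549, hold=19.6977 ⇒ V=20.3549 exercise | (k=6,j=1): S=61.7341, (K−S)⁺=8.2659, hold=9.0420 ⇒ V=9.0420 continue | (k=6,j=2): S=76.7667, (K−S)⁺=0.0000, hold=1.8987 ⇒ V=1.8987 continue | (k=6,j=3): S=95.4600, (K−S)⁺=0.0000, hold=0.0000 ⇒ V=0.0000 continue | (k=6,j=4): S=118.7052, (K−S)⁺=0.0000, hold=0.0000 ⇒ V=0.0000 continue | (k=6,j=5): S=147.6108, (K−S)⁺=0.0000, hold=0.0000 ⇒ V=0.0000 continue | (k=6,j=6): S=183.5550, (K−S)⁺=0.0000, hold=0.0000 ⇒ V=0.0000 continue  boundary S*=49.6451
step 5: (k=5,j=0): S=55.3606, (K−S)⁺=14.6394, hold=14.3790 ⇒ V=14.6394 exercise | (k=5,j=1): S=68.8413, (K−S)⁺=1.1587, hold=5.3044 ⇒ V=5.3044 continue | (k=5,j=2): S=85.6046, (K−S)⁺=0.0000, hold=0.9100 ⇒ V=0.9100 continue | (k=5,j=3): S=106.4500, (K−S)⁺=0.0000, hold=0.0000 ⇒ V=0.0000 continue | (k=5,j=4): S=132.3713, (K−S)⁺=0.0000, hold=0.0000 ⇒ V=0.0000 continue | (k=5,j=5): S=164.6047, (K−S)⁺=0.0000, hold=0.0000 ⇒ V=0.0000 continue  boundary S*=55.3606
step 4: (k=4,j=0): S=61.7341, (K−S)⁺=8.2659, hold=9.7286 ⇒ V=9.7286 continue | (k=4,j=1): S=76.7667, (K−S)⁺=0.0000, hold=3.0076 ⇒ V=3.0076 continue | (k=4,j=2): S=95.4600, (K−S)⁺=0.0000, hold=0.4361 ⇒ V=0.4361 continue | (k=4,j=3): S=118.7052, (K−S)⁺=0.0000, hold=0.0000 ⇒ V=0.0000 continue | (k=4,j=4): S=147.6108, (K−S)⁺=0.0000, hold=0.0000 ⇒ V=0.0000 continue  boundary S*=-
step 3: (k=3,j=0): S=68.8413, (K−S)⁺=1.1587, hold=6.2005 ⇒ V=6.2005 continue | (k=3,j=1): S=85.6046, (K−S)⁺=0.0000, hold=1.6644 ⇒ V=1.6644 continue | (k=3,j=2): S=106.4500, (K−S)⁺=0.0000, hold=0.2090 ⇒ V=0.2090 continue | (k=3,j=3): S=132.3713, (K−S)⁺=0.0000, hold=0.0000 ⇒ V=0.0000 continue  boundary S*=-
step 2: (k=2,j=0): S=76.7667, (K−S)⁺=0.0000, hold=3.8228 ⇒ V=3.8228 continue | (k=2,j=1): S=95.4600, (K−S)⁺=0.0000, hold=0.9046 ⇒ V=0.9046 continue | (k=2,j=2): S=118.7052, (K−S)⁺=0.0000, hold=0.1002 ⇒ V=0.1002 continue  boundary S*=-
step 1: (k=1,j=0): S=85.6046, (K−S)⁺=0.0000, hold=2.2947 ⇒ V=2.2947 continue | (k=1,j=1): S=106.4500, (K−S)⁺=0.0000, hold=0.4848 ⇒ V=0.4848 continue  boundary S*=-
step 0: (k=0,j=0): S=95.4600, (K−S)⁺=0.0000, hold=1.3477 ⇒ V=1.3477 continue  boundary S*=-

price = 1.3477
boundary = - - - - - 55.3606 49.6451 55.3606
tree:
1.3477
2.2947 0.4848
3.8228 0.9046 0.1002
6.2005 1.6644 0.2090 0.0000
9.7286 3.0076 0.4361 0.0000 0.0000
14.6394 5.3044 0.9100 0.0000 0.0000 0.0000
20.3549 9.0420 1.8987 0.0000 0.0000 0.0000 0.0000
25.4803 14.6394 3.9616 0.0000 0.0000 0.0000 0.0000 0.0000
30.0765 20.3549 8.2659 0.0000 0.0000 0.0000 0.0000 0.0000 0.0000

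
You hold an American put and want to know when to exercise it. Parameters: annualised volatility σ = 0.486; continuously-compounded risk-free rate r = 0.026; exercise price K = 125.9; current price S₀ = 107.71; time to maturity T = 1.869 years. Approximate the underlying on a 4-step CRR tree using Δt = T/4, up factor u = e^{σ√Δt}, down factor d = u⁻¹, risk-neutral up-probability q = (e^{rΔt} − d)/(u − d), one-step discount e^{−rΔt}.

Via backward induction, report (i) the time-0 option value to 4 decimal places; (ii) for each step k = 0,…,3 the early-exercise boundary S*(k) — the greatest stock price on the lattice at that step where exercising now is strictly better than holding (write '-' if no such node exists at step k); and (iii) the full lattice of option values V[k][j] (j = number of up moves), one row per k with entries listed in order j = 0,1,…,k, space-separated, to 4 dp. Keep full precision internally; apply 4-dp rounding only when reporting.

price = 38.0520
boundary = - - 55.4247 77.2644
tree:
38.0520
52.8348 19.9784
70.4753 31.4756 5.6520
86.1418 48.6356 10.1395 0.0000
97.3799 70.4753 18.1900 0.0000 0.0000

Δt=0.46725, u=1.39404, d=0.71734, q=0.43577, disc=e^(-rΔt)=0.98792
k=4 terminal: V=max(K-S,0) → 97.3799 70.4753 18.1900 0.0000 0.0000
k=3: j=0 S=39.7582 intr=86.1418 cont=84.6215 V=86.1418[EX]; j=1 S=77.2644 intr=48.6356 cont=47.1153 V=48.6356[EX]; j=2 S=150.1524 intr=0.0000 cont=10.1395 V=10.1395[hold]; j=3 S=291.7999 intr=0.0000 cont=0.0000 V=0.0000[hold]  S*(3)=77.2644
k=2: j=0 S=55.4247 intr=70.4753 cont=68.9551 V=70.4753[EX]; j=1 S=107.7100 intr=18.1900 cont=31.4756 V=31.4756[hold]; j=2 S=209.3191 intr=0.0000 cont=5.6520 V=5.6520[hold]  S*(2)=55.4247
k=1: j=0 S=77.2644 intr=48.6356 cont=52.8348 V=52.8348[hold]; j=1 S=150.1524 intr=0.0000 cont=19.9784 V=19.9784[hold]  S*(1)=-
k=0: j=0 S=107.7100 intr=18.1900 cont=38.0520 V=38.0520[hold]  S*(0)=-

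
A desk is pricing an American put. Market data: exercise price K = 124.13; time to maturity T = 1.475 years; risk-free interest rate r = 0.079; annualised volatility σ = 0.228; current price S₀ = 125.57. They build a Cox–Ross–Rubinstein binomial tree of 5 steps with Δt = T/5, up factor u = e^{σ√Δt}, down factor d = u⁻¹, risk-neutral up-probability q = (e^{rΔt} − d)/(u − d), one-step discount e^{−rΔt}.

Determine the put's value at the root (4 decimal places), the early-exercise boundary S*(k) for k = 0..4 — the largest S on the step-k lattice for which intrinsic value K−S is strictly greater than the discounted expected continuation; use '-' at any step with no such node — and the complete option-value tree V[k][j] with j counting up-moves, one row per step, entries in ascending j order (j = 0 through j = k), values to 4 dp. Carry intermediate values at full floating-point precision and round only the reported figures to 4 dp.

params: Δt=0.29500 u=1.13183 d=0.88352 q=0.56404 e^(-rΔt)=0.97696
t_5 payoffs: 56.5248 37.5251 13.1858 0.0000 0.0000 0.0000
t_4: node(4,0) S=76.5176 payoff=47.6124 vs cont=44.7530 → 47.6124 [stop]  node(4,1) S=98.0220 payoff=26.1080 vs cont=23.2486 → 26.1080 [stop]  node(4,2) S=125.5700 payoff=0.0000 vs cont=5.6161 → 5.6161 [wait]  node(4,3) S=160.8601 payoff=0.0000 vs cont=0.0000 → 0.0000 [wait]  node(4,4) S=206.0680 payoff=0.0000 vs cont=0.0000 → 0.0000 [wait]  ⇒ S*(4)=98.0220
t_3: node(3,0) S=86.6049 payoff=37.5251 vs cont=34.6657 → 37.5251 [stop]  node(3,1) S=110.9442 payoff=13.1858 vs cont=14.2146 → 14.2146 [wait]  node(3,2) S=142.1239 payoff=0.0000 vs cont=2.3920 → 2.3920 [wait]  node(3,3) S=182.0662 payoff=0.0000 vs cont=0.0000 → 0.0000 [wait]  ⇒ S*(3)=86.6049
t_2: node(2,0) S=98.0220 payoff=26.1080 vs cont=23.8155 → 26.1080 [stop]  node(2,1) S=125.5700 payoff=0.0000 vs cont=7.3723 → 7.3723 [wait]  node(2,2) S=160.8601 payoff=0.0000 vs cont=1.0188 → 1.0188 [wait]  ⇒ S*(2)=98.0220
t_1: node(1,0) S=110.9442 payoff=13.1858 vs cont=15.1824 → 15.1824 [wait]  node(1,1) S=142.1239 payoff=0.0000 vs cont=3.7014 → 3.7014 [wait]  ⇒ S*(1)=-
t_0: node(0,0) S=125.5700 payoff=0.0000 vs cont=8.5061 → 8.5061 [wait]  ⇒ S*(0)=-

price = 8.5061
boundary = - - 98.0220 86.6049 98.0220
tree:
8.5061
15.1824 3.7014
26.1080 7.3723 1.0188
37.5251 14.2146 2.3920 0.0000
47.6124 26.1080 5.6161 0.0000 0.0000
56.5248 37.5251 13.1858 0.0000 0.0000 0.0000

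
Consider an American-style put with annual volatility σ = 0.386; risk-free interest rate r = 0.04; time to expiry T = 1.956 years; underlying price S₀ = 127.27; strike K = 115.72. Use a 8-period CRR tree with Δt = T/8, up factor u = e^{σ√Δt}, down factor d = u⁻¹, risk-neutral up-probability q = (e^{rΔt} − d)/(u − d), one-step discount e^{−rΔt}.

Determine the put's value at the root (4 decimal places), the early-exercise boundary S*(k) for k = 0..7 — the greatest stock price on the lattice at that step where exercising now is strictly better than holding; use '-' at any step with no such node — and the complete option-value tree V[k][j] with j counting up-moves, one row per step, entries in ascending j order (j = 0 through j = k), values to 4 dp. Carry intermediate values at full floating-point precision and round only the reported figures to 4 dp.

Δt=0.24450  u=1.21030  d=0.82624  q=0.47802  discount=0.99027
step 8 (expiry): payoffs max(K−S,0) = 88.0765 75.2274 56.4057 28.8354 0.0000 0.0000 0.0000 0.0000 0.0000
step 7: (k=7,j=0): S=33.4568, (K−S)⁺=82.2632, hold=81.1370 ⇒ V=82.2632 exercise | (k=7,j=1): S=49.0081, (K−S)⁺=66.7119, hold=65.5857 ⇒ V=66.7119 exercise | (k=7,j=2): S=71.7878, (K−S)⁺=43.9322, hold=42.8059 ⇒ V=43.9322 exercise | (k=7,j=3): S=105.1561, (K−S)⁺=10.5639, hold=14.9051 ⇒ V=14.9051 continue | (k=7,j=4): S=154.0344, (K−S)⁺=0.0000, hold=0.0000 ⇒ V=0.0000 continue | (k=7,j=5): S=225.6322, (K−S)⁺=0.0000, hold=0.0000 ⇒ V=0.0000 continue | (k=7,j=6): S=330.5100, (K−S)⁺=0.0000, hold=0.0000 ⇒ V=0.0000 continue | (k=7,j=7): S=484.1366, (K−S)⁺=0.0000, hold=0.0000 ⇒ V=0.0000 continue  boundary S*=71.7878
step 6: (k=6,j=0): S=40.4926, (K−S)⁺=75.2274, hold=74.1012 ⇒ V=75.2274 exercise | (k=6,j=1): S=59.3143, (K−S)⁺=56.4057, hold=55.2795 ⇒ V=56.4057 exercise | (k=6,j=2): S=86.8846, (K−S)⁺=28.8354, hold=29.7642 ⇒ V=29.7642 continue | (k=6,j=3): S=127.2700, (K−S)⁺=0.0000, hold=7.7045 ⇒ V=7.7045 continue | (k=6,j=4): S=186.4273, (K−S)⁺=0.0000, hold=0.0000 ⇒ V=0.0000 continue | (k=6,j=5): S=273.0819, (K−S)⁺=0.0000, hold=0.0000 ⇒ V=0.0000 continue | (k=6,j=6): S=400.0150, (K−S)⁺=0.0000, hold=0.0000 ⇒ V=0.0000 continue  boundary S*=59.3143
step 5: (k=5,j=0): S=49.0081, (K−S)⁺=66.7119, hold=65.5857 ⇒ V=66.7119 exercise | (k=5,j=1): S=71.7878, (K−S)⁺=43.9322, hold=43.2456 ⇒ V=43.9322 exercise | (k=5,j=2): S=105.1561, (K−S)⁺=10.5639, hold=19.0322 ⇒ V=19.0322 continue | (k=5,j=3): S=154.0344, (K−S)⁺=0.0000, hold=3.9824 ⇒ V=3.9824 continue | (k=5,j=4): S=225.6322, (K−S)⁺=0.0000, hold=0.0000 ⇒ V=0.0000 continue | (k=5,j=5): S=330.5100, (K−S)⁺=0.0000, hold=0.0000 ⇒ V=0.0000 continue  boundary S*=71.7878
step 4: (k=4,j=0): S=59.3143, (K−S)⁺=56.4057, hold=55.2795 ⇒ V=56.4057 exercise | (k=4,j=1): S=86.8846, (K−S)⁺=28.8354, hold=31.7178 ⇒ V=31.7178 continue | (k=4,j=2): S=127.2700, (K−S)⁺=0.0000, hold=11.7229 ⇒ V=11.7229 continue | (k=4,j=3): S=186.4273, (K−S)⁺=0.0000, hold=2.0585 ⇒ V=2.0585 continue | (k=4,j=4): S=273.0819, (K−S)⁺=0.0000, hold=0.0000 ⇒ V=0.0000 continue  boundary S*=59.3143
step 3: (k=3,j=0): S=71.7878, (K−S)⁺=43.9322, hold=44.1703 ⇒ V=44.1703 continue | (k=3,j=1): S=105.1561, (K−S)⁺=10.5639, hold=21.9442 ⇒ V=21.9442 continue | (k=3,j=2): S=154.0344, (K−S)⁺=0.0000, hold=7.0340 ⇒ V=7.0340 continue | (k=3,j=3): S=225.6322, (K−S)⁺=0.0000, hold=1.0641 ⇒ V=1.0641 continue  boundary S*=-
step 2: (k=2,j=0): S=86.8846, (K−S)⁺=28.8354, hold=33.2194 ⇒ V=33.2194 continue | (k=2,j=1): S=127.2700, (K−S)⁺=0.0000, hold=14.6727 ⇒ V=14.6727 continue | (k=2,j=2): S=186.4273, (K−S)⁺=0.0000, hold=4.1396 ⇒ V=4.1396 continue  boundary S*=-
step 1: (k=1,j=0): S=105.1561, (K−S)⁺=10.5639, hold=24.1167 ⇒ V=24.1167 continue | (k=1,j=1): S=154.0344, (K−S)⁺=0.0000, hold=9.5439 ⇒ V=9.5439 continue  boundary S*=-
step 0: (k=0,j=0): S=127.2700, (K−S)⁺=0.0000, hold=16.9837 ⇒ V=16.9837 continue  boundary S*=-

price = 16.9837
boundary = - - - - 59.3143 71.7878 59.3143 71.7878
tree:
16.9837
24.1167 9.5439
33.2194 14.6727 4.1396
44.1703 21.9442 7.0340 1.0641
56.4057 31.7178 11.7229 2.0585 0.0000
66.7119 43.9322 19.0322 3.9824 0.0000 0.0000
75.2274 56.4057 29.7642 7.7045 0.0000 0.0000 0.0000
82.2632 66.7119 43.9322 14.9051 0.0000 0.0000 0.0000 0.0000
88.0765 75.2274 56.4057 28.8354 0.0000 0.0000 0.0000 0.0000 0.0000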